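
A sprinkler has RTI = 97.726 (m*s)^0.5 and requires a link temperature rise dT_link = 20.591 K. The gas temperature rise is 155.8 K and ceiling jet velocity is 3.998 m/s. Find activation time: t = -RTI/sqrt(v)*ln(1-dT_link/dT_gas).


dT_link/dT_gas = 0.13216
ln(1 - 0.13216) = -0.14175
t = -97.726 / sqrt(3.998) * -0.14175 = 6.9281 s

6.9281 s


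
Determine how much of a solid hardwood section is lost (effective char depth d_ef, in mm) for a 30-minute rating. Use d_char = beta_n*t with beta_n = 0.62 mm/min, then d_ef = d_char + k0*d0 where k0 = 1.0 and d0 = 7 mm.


d_char = 0.62 * 30 = 18.6 mm
d_ef = 18.6 + 1.0*7 = 25.6 mm

25.6 mm


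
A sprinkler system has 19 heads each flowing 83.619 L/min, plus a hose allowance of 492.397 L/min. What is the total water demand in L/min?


Sprinkler demand = 19 * 83.619 = 1588.761 L/min
Total = 1588.761 + 492.397 = 2081.158 L/min

2081.158 L/min


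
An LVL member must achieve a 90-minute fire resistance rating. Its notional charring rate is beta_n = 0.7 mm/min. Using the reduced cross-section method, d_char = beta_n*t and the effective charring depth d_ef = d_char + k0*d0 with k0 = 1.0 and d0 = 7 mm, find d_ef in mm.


d_char = 0.7 * 90 = 63 mm
d_ef = 63 + 1.0*7 = 70 mm

70 mm


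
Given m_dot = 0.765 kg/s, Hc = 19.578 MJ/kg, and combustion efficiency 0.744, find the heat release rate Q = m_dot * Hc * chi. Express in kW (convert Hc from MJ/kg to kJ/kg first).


Hc = 19.578 MJ/kg = 19.578 * 1000 kJ/kg = 19578 kJ/kg
Q = 0.765 kg/s * 19578 kJ/kg * 0.744 = 11143 kW

11143 kW


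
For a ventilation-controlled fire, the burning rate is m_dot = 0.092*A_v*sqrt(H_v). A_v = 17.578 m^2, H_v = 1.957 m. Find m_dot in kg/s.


sqrt(H_v) = 1.3989
m_dot = 0.092 * 17.578 * 1.3989 = 2.2623 kg/s

2.2623 kg/s


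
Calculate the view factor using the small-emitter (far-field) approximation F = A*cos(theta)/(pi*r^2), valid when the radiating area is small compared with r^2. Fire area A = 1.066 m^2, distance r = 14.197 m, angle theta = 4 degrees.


cos(4 deg) = 0.99756
pi*r^2 = 633.20
F = 1.066 * 0.99756 / 633.20 = 0.0016794

0.0016794


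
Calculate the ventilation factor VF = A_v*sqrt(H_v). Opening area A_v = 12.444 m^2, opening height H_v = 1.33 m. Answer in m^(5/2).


sqrt(H_v) = 1.1533
VF = 12.444 * 1.1533 = 14.351 m^(5/2)

14.351 m^(5/2)


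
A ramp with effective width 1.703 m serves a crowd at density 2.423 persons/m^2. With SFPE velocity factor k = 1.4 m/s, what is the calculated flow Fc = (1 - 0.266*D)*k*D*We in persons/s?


1 - 0.266*D = 1 - 0.266*2.423 = 0.35548
Fs = 0.35548 * 1.4 * 2.423 = 1.2059 persons/(s*m)
Fc = 1.2059 * 1.703 = 2.0536 persons/s

2.0536 persons/s


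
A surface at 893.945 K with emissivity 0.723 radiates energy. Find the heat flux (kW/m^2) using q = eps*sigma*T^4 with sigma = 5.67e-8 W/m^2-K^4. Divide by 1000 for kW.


T^4 = 6.3862e+11
q = 0.723 * 5.67e-8 * 6.3862e+11 / 1000 = 26.180 kW/m^2

26.180 kW/m^2


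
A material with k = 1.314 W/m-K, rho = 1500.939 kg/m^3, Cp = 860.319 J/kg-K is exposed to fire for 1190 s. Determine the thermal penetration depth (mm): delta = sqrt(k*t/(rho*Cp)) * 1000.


alpha = 1.314 / (1500.939 * 860.319) = 1.0176e-06 m^2/s
alpha * t = 0.0012109
delta = sqrt(0.0012109) * 1000 = 34.798 mm

34.798 mm


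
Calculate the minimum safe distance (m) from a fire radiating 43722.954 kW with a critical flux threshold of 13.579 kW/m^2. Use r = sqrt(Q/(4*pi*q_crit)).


4*pi*q_crit = 170.64
Q/(4*pi*q_crit) = 256.23
r = sqrt(256.23) = 16.007 m

16.007 m


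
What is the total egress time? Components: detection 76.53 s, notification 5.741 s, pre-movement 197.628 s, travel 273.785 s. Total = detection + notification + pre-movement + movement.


Total = 76.53 + 5.741 + 197.628 + 273.785 = 553.684 s

553.684 s


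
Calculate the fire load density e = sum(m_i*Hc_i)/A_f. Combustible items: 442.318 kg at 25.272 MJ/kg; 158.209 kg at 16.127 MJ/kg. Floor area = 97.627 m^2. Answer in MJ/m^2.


Total energy = 442.318*25.272 + 158.209*16.127
= 11178.26 + 2551.437
= 13729.70 MJ
e = 13729.70 / 97.627 = 140.63 MJ/m^2

140.63 MJ/m^2


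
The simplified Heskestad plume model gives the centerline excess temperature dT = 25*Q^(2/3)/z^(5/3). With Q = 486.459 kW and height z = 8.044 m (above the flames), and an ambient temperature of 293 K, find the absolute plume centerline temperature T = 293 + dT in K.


Q^(2/3) = 61.853
z^(5/3) = 32.294
dT = 25 * 61.853 / 32.294 = 47.883 K
T = 293 + 47.883 = 340.88 K

340.88 K


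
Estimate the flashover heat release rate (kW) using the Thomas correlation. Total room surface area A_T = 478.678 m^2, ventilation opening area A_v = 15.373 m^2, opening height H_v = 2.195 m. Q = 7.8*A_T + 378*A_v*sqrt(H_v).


7.8*A_T = 3733.7
sqrt(H_v) = 1.4816
378*A_v*sqrt(H_v) = 8609.3
Q = 3733.7 + 8609.3 = 12343 kW

12343 kW


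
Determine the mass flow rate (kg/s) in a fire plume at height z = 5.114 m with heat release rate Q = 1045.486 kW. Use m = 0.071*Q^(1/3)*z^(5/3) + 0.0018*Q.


Q^(1/3) = 10.149
z^(5/3) = 15.180
First term = 0.071 * 10.149 * 15.180 = 10.939
Second term = 0.0018 * 1045.486 = 1.8819
m = 12.821 kg/s

12.821 kg/s


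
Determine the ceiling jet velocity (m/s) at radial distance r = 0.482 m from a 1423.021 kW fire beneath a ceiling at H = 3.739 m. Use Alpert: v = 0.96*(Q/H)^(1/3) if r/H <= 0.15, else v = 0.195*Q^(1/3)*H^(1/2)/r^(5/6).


r/H = 0.482 / 3.739 = 0.12891
r/H <= 0.15, so v = 0.96*(Q/H)^(1/3)
Q/H = 380.59
(Q/H)^(1/3) = 7.2469
v = 0.96 * 7.2469 = 6.9570 m/s

6.9570 m/s


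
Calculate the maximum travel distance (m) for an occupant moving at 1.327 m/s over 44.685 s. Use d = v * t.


d = 1.327 * 44.685 = 59.297 m

59.297 m


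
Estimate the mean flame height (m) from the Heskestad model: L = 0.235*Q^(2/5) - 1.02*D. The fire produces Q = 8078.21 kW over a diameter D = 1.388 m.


Q^(2/5) = 36.553
0.235 * Q^(2/5) = 8.5900
1.02 * D = 1.4158
L = 7.1743 m

7.1743 m


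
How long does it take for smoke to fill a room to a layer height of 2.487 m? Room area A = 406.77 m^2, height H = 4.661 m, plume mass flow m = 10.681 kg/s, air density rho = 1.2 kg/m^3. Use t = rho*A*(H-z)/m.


H - z = 2.174 m
t = 1.2 * 406.77 * 2.174 / 10.681 = 99.352 s

99.352 s


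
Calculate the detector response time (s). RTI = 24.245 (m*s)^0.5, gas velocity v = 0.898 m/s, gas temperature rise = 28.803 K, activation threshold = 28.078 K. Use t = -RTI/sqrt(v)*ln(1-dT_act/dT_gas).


dT_act/dT_gas = 0.97483
ln(1 - 0.97483) = -3.6821
t = -24.245 / sqrt(0.898) * -3.6821 = 94.205 s

94.205 s


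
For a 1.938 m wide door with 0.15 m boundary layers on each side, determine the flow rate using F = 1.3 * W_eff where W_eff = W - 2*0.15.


W_eff = 1.938 - 0.30 = 1.638 m
F = 1.3 * 1.638 = 2.1294 persons/s

2.1294 persons/s


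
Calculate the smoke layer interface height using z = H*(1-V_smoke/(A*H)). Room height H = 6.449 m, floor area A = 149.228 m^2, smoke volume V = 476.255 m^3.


V/(A*H) = 0.49488
1 - 0.49488 = 0.50512
z = 6.449 * 0.50512 = 3.2575 m

3.2575 m


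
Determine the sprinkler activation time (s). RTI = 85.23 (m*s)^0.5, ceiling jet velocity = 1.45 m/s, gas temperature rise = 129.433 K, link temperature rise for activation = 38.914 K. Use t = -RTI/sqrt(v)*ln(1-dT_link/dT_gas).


dT_link/dT_gas = 0.30065
ln(1 - 0.30065) = -0.35760
t = -85.23 / sqrt(1.45) * -0.35760 = 25.311 s

25.311 s


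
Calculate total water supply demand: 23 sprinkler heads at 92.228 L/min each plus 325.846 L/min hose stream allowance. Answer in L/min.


Sprinkler demand = 23 * 92.228 = 2121.244 L/min
Total = 2121.244 + 325.846 = 2447.09 L/min

2447.09 L/min


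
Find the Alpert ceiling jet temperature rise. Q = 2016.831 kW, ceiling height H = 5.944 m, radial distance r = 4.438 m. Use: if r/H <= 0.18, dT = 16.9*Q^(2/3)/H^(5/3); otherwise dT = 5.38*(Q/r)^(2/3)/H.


r/H = 4.438 / 5.944 = 0.74664
r/H > 0.18, so dT = 5.38*(Q/r)^(2/3)/H
Q/r = 454.45
(Q/r)^(2/3) = 59.109
dT = 5.38 * 59.109 / 5.944 = 53.501 K

53.501 K


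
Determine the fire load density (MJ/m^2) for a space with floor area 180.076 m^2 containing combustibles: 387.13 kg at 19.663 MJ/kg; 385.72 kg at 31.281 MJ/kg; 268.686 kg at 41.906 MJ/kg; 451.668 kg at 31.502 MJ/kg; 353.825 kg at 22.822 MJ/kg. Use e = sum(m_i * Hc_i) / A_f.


Total energy = 387.13*19.663 + 385.72*31.281 + 268.686*41.906 + 451.668*31.502 + 353.825*22.822
= 7612.137 + 12065.71 + 11259.56 + 14228.45 + 8074.994
= 53240.84 MJ
e = 53240.84 / 180.076 = 295.66 MJ/m^2

295.66 MJ/m^2


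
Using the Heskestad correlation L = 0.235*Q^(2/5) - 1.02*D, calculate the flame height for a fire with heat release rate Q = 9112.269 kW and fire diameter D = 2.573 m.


Q^(2/5) = 38.358
0.235 * Q^(2/5) = 9.0140
1.02 * D = 2.6245
L = 6.3896 m

6.3896 m


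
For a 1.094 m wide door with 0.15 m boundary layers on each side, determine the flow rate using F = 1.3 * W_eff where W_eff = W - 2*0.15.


W_eff = 1.094 - 0.30 = 0.794 m
F = 1.3 * 0.794 = 1.0322 persons/s

1.0322 persons/s


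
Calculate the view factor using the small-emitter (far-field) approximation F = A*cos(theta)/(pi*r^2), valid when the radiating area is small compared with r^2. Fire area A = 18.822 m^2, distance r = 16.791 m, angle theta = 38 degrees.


cos(38 deg) = 0.78801
pi*r^2 = 885.73
F = 18.822 * 0.78801 / 885.73 = 0.016745

0.016745


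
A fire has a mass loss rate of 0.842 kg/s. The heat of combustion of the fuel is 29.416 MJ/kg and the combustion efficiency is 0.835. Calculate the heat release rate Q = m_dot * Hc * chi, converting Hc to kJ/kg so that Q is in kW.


Hc = 29.416 MJ/kg = 29.416 * 1000 kJ/kg = 29416 kJ/kg
Q = 0.842 kg/s * 29416 kJ/kg * 0.835 = 20682 kW

20682 kW


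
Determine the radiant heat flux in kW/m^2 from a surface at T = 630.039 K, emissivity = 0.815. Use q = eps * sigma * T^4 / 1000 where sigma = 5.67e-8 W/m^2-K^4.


T^4 = 1.5757e+11
q = 0.815 * 5.67e-8 * 1.5757e+11 / 1000 = 7.2813 kW/m^2

7.2813 kW/m^2


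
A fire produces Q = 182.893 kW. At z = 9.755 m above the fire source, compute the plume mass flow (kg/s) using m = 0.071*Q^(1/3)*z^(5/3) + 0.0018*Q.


Q^(1/3) = 5.6763
z^(5/3) = 44.536
First term = 0.071 * 5.6763 * 44.536 = 17.949
Second term = 0.0018 * 182.893 = 0.32921
m = 18.278 kg/s

18.278 kg/s


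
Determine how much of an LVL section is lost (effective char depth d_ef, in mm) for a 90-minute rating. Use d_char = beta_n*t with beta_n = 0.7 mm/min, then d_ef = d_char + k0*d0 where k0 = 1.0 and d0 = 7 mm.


d_char = 0.7 * 90 = 63 mm
d_ef = 63 + 1.0*7 = 70 mm

70 mm


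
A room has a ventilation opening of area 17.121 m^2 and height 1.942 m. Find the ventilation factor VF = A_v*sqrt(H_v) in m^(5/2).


sqrt(H_v) = 1.3936
VF = 17.121 * 1.3936 = 23.859 m^(5/2)

23.859 m^(5/2)


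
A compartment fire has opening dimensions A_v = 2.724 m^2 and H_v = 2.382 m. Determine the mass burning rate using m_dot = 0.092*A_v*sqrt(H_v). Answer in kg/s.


sqrt(H_v) = 1.5434
m_dot = 0.092 * 2.724 * 1.5434 = 0.38678 kg/s

0.38678 kg/s


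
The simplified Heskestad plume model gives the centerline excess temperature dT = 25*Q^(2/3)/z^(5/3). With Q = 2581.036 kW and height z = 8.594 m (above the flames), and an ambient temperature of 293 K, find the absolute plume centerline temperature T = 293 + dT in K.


Q^(2/3) = 188.16
z^(5/3) = 36.057
dT = 25 * 188.16 / 36.057 = 130.46 K
T = 293 + 130.46 = 423.46 K

423.46 K


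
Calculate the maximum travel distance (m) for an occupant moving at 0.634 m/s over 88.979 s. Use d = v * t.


d = 0.634 * 88.979 = 56.413 m

56.413 m


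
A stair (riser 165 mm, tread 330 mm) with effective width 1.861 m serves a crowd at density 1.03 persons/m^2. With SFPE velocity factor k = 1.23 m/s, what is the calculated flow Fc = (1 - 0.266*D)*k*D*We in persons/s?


1 - 0.266*D = 1 - 0.266*1.03 = 0.72602
Fs = 0.72602 * 1.23 * 1.03 = 0.91979 persons/(s*m)
Fc = 0.91979 * 1.861 = 1.7117 persons/s

1.7117 persons/s


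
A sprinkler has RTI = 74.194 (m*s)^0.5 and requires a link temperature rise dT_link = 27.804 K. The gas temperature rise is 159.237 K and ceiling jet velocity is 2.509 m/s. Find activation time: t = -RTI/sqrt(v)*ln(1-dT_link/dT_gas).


dT_link/dT_gas = 0.17461
ln(1 - 0.17461) = -0.19190
t = -74.194 / sqrt(2.509) * -0.19190 = 8.9885 s

8.9885 s


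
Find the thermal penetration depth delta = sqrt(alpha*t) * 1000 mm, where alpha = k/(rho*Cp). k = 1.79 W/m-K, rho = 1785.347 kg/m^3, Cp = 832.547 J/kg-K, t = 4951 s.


alpha = 1.79 / (1785.347 * 832.547) = 1.2043e-06 m^2/s
alpha * t = 0.0059623
delta = sqrt(0.0059623) * 1000 = 77.216 mm

77.216 mm


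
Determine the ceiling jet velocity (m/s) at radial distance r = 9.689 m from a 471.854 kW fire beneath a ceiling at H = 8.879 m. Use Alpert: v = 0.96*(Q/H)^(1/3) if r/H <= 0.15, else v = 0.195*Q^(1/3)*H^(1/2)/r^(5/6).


r/H = 9.689 / 8.879 = 1.0912
r/H > 0.15, so v = 0.195*Q^(1/3)*H^(1/2)/r^(5/6)
Q^(1/3) = 7.7852
H^(1/2) = 2.9798
r^(5/6) = 6.6359
v = 0.195 * 7.7852 * 2.9798 / 6.6359 = 0.68169 m/s

0.68169 m/s


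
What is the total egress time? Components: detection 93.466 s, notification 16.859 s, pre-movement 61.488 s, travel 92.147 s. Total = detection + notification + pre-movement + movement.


Total = 93.466 + 16.859 + 61.488 + 92.147 = 263.96 s

263.96 s


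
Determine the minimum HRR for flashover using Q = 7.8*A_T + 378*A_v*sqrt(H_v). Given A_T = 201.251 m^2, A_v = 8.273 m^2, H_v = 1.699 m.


7.8*A_T = 1569.8
sqrt(H_v) = 1.3035
378*A_v*sqrt(H_v) = 4076.2
Q = 1569.8 + 4076.2 = 5645.9 kW

5645.9 kW


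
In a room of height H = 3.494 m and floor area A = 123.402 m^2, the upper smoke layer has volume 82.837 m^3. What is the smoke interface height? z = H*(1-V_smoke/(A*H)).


V/(A*H) = 0.19212
1 - 0.19212 = 0.80788
z = 3.494 * 0.80788 = 2.8227 m

2.8227 m


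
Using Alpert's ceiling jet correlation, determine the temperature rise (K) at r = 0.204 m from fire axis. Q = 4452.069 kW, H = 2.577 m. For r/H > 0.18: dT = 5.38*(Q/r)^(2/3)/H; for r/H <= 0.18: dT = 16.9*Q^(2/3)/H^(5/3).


r/H = 0.204 / 2.577 = 0.079162
r/H <= 0.18, so dT = 16.9*Q^(2/3)/H^(5/3)
Q^(2/3) = 270.63
H^(5/3) = 4.8439
dT = 16.9 * 270.63 / 4.8439 = 944.21 K

944.21 K


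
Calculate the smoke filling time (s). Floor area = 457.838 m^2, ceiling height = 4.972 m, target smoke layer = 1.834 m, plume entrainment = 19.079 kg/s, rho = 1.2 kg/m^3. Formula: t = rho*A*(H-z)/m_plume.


H - z = 3.138 m
t = 1.2 * 457.838 * 3.138 / 19.079 = 90.363 s

90.363 s


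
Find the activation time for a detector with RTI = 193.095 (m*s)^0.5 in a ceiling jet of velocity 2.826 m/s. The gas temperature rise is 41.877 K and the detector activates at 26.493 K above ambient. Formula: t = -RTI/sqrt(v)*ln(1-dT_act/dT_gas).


dT_act/dT_gas = 0.63264
ln(1 - 0.63264) = -1.0014
t = -193.095 / sqrt(2.826) * -1.0014 = 115.03 s

115.03 s


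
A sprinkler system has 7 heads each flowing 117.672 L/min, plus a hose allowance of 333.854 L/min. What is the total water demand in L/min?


Sprinkler demand = 7 * 117.672 = 823.704 L/min
Total = 823.704 + 333.854 = 1157.558 L/min

1157.558 L/min


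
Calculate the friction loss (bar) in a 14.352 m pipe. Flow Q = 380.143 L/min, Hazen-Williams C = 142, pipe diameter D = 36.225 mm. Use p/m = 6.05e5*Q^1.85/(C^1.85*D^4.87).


Q^1.85 = 59279
C^1.85 = 9588.1
D^4.87 = 3.9117e+07
p/m = 0.095621 bar/m
p_total = 0.095621 * 14.352 = 1.3724 bar

1.3724 bar


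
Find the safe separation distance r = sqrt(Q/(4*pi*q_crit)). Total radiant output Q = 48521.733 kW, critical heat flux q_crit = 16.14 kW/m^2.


4*pi*q_crit = 202.82
Q/(4*pi*q_crit) = 239.23
r = sqrt(239.23) = 15.467 m

15.467 m


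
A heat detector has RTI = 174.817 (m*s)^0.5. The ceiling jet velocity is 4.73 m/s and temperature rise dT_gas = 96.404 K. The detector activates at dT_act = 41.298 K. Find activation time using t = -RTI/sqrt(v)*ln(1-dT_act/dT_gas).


dT_act/dT_gas = 0.42838
ln(1 - 0.42838) = -0.55929
t = -174.817 / sqrt(4.73) * -0.55929 = 44.956 s

44.956 s


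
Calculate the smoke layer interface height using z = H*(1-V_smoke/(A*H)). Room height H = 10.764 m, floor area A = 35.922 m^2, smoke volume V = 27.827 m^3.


V/(A*H) = 0.071967
1 - 0.071967 = 0.92803
z = 10.764 * 0.92803 = 9.9893 m

9.9893 m


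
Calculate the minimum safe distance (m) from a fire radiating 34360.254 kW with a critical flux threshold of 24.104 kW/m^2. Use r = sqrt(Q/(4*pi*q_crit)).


4*pi*q_crit = 302.90
Q/(4*pi*q_crit) = 113.44
r = sqrt(113.44) = 10.651 m

10.651 m


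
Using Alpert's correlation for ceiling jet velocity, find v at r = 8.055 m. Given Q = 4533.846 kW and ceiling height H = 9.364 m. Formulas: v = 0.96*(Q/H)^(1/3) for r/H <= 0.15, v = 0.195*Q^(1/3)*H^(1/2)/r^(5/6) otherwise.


r/H = 8.055 / 9.364 = 0.86021
r/H > 0.15, so v = 0.195*Q^(1/3)*H^(1/2)/r^(5/6)
Q^(1/3) = 16.551
H^(1/2) = 3.0601
r^(5/6) = 5.6892
v = 0.195 * 16.551 * 3.0601 / 5.6892 = 1.7359 m/s

1.7359 m/s


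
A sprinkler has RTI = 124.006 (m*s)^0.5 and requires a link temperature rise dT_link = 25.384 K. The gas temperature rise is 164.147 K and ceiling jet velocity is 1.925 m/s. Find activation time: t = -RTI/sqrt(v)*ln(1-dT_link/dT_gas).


dT_link/dT_gas = 0.15464
ln(1 - 0.15464) = -0.16799
t = -124.006 / sqrt(1.925) * -0.16799 = 15.015 s

15.015 s


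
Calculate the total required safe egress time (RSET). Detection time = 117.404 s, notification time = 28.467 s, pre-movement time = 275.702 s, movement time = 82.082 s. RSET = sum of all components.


Total = 117.404 + 28.467 + 275.702 + 82.082 = 503.655 s

503.655 s


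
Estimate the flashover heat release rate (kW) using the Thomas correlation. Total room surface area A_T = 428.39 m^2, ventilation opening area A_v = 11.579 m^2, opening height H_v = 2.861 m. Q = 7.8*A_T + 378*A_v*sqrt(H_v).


7.8*A_T = 3341.442
sqrt(H_v) = 1.6914
378*A_v*sqrt(H_v) = 7403.2
Q = 3341.442 + 7403.2 = 10745 kW

10745 kW


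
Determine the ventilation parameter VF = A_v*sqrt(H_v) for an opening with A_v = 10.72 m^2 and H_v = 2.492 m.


sqrt(H_v) = 1.5786
VF = 10.72 * 1.5786 = 16.923 m^(5/2)

16.923 m^(5/2)


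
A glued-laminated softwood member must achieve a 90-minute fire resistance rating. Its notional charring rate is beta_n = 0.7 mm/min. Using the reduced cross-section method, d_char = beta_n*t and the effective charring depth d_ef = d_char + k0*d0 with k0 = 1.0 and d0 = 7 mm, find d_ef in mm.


d_char = 0.7 * 90 = 63 mm
d_ef = 63 + 1.0*7 = 70 mm

70 mm


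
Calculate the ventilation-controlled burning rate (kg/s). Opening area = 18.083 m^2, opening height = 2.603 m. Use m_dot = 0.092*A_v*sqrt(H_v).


sqrt(H_v) = 1.6134
m_dot = 0.092 * 18.083 * 1.6134 = 2.6841 kg/s

2.6841 kg/s


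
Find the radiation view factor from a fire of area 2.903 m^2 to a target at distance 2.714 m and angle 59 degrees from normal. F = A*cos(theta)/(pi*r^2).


cos(59 deg) = 0.51504
pi*r^2 = 23.140
F = 2.903 * 0.51504 / 23.140 = 0.064613

0.064613


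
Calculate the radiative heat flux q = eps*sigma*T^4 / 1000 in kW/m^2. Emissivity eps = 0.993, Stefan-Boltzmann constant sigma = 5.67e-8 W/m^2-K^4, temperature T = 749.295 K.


T^4 = 3.1522e+11
q = 0.993 * 5.67e-8 * 3.1522e+11 / 1000 = 17.748 kW/m^2

17.748 kW/m^2


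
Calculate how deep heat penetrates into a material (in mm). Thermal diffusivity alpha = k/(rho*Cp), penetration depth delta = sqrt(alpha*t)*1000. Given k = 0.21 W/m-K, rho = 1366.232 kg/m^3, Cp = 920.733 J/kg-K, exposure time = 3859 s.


alpha = 0.21 / (1366.232 * 920.733) = 1.6694e-07 m^2/s
alpha * t = 0.00064422
delta = sqrt(0.00064422) * 1000 = 25.382 mm

25.382 mm


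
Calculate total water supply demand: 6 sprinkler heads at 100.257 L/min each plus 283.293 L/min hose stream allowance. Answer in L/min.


Sprinkler demand = 6 * 100.257 = 601.542 L/min
Total = 601.542 + 283.293 = 884.835 L/min

884.835 L/min


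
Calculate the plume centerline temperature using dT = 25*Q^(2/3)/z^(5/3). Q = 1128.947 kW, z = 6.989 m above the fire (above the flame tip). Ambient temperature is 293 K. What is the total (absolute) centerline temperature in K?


Q^(2/3) = 108.42
z^(5/3) = 25.548
dT = 25 * 108.42 / 25.548 = 106.10 K
T = 293 + 106.10 = 399.10 K

399.10 K


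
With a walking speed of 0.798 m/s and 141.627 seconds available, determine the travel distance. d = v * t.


d = 0.798 * 141.627 = 113.02 m

113.02 m


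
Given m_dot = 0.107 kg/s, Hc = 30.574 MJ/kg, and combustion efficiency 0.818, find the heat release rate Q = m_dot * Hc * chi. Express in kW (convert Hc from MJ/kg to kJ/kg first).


Hc = 30.574 MJ/kg = 30.574 * 1000 kJ/kg = 30574 kJ/kg
Q = 0.107 kg/s * 30574 kJ/kg * 0.818 = 2676.0 kW

2676.0 kW


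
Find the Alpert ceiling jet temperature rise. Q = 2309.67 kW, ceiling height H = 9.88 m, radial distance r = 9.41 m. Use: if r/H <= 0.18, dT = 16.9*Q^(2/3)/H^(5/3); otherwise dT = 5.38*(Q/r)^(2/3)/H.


r/H = 9.41 / 9.88 = 0.95243
r/H > 0.18, so dT = 5.38*(Q/r)^(2/3)/H
Q/r = 245.45
(Q/r)^(2/3) = 39.202
dT = 5.38 * 39.202 / 9.88 = 21.347 K

21.347 K


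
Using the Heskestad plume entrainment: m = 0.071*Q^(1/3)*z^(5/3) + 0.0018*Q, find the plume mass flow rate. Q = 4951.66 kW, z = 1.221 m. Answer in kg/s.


Q^(1/3) = 17.044
z^(5/3) = 1.3948
First term = 0.071 * 17.044 * 1.3948 = 1.6880
Second term = 0.0018 * 4951.66 = 8.9130
m = 10.601 kg/s

10.601 kg/s


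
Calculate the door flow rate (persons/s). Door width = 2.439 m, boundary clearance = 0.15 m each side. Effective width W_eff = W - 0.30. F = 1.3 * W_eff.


W_eff = 2.439 - 0.30 = 2.139 m
F = 1.3 * 2.139 = 2.7807 persons/s

2.7807 persons/s


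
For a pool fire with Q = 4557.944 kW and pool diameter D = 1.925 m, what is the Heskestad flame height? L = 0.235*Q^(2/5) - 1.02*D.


Q^(2/5) = 29.074
0.235 * Q^(2/5) = 6.8324
1.02 * D = 1.9635
L = 4.8689 m

4.8689 m


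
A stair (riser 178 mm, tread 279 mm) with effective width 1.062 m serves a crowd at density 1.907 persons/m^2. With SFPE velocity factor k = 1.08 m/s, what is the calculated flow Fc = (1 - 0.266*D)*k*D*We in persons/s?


1 - 0.266*D = 1 - 0.266*1.907 = 0.49274
Fs = 0.49274 * 1.08 * 1.907 = 1.0148 persons/(s*m)
Fc = 1.0148 * 1.062 = 1.0777 persons/s

1.0777 persons/s


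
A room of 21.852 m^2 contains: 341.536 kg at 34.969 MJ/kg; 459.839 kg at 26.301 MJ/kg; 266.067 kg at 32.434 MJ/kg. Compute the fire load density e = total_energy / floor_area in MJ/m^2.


Total energy = 341.536*34.969 + 459.839*26.301 + 266.067*32.434
= 11943.17 + 12094.23 + 8629.617
= 32667.02 MJ
e = 32667.02 / 21.852 = 1494.9 MJ/m^2

1494.9 MJ/m^2


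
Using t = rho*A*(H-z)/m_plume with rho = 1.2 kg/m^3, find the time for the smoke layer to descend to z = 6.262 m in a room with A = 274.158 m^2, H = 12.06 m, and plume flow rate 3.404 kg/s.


H - z = 5.798 m
t = 1.2 * 274.158 * 5.798 / 3.404 = 560.36 s

560.36 s


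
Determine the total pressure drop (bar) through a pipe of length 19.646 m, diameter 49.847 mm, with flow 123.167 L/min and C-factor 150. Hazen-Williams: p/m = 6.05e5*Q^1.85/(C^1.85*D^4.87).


Q^1.85 = 7369.1
C^1.85 = 10611
D^4.87 = 1.8514e+08
p/m = 0.0022693 bar/m
p_total = 0.0022693 * 19.646 = 0.044583 bar

0.044583 bar


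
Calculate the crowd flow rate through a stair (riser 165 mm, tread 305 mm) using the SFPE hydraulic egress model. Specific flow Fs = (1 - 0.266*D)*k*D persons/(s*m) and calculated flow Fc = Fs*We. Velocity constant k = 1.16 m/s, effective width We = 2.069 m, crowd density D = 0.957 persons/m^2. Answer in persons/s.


1 - 0.266*D = 1 - 0.266*0.957 = 0.74544
Fs = 0.74544 * 1.16 * 0.957 = 0.82753 persons/(s*m)
Fc = 0.82753 * 2.069 = 1.7122 persons/s

1.7122 persons/s


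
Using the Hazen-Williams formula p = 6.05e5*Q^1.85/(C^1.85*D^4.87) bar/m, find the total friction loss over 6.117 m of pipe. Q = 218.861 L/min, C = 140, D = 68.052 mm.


Q^1.85 = 21346
C^1.85 = 9339.8
D^4.87 = 8.4321e+08
p/m = 0.0016398 bar/m
p_total = 0.0016398 * 6.117 = 0.010031 bar

0.010031 bar


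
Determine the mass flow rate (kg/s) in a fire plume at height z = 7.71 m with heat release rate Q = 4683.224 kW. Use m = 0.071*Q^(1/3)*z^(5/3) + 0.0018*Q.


Q^(1/3) = 16.731
z^(5/3) = 30.090
First term = 0.071 * 16.731 * 30.090 = 35.744
Second term = 0.0018 * 4683.224 = 8.4298
m = 44.173 kg/s

44.173 kg/s


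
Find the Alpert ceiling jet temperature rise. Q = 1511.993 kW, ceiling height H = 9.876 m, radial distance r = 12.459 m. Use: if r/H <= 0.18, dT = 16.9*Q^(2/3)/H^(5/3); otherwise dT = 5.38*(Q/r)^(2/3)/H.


r/H = 12.459 / 9.876 = 1.2615
r/H > 0.18, so dT = 5.38*(Q/r)^(2/3)/H
Q/r = 121.36
(Q/r)^(2/3) = 24.512
dT = 5.38 * 24.512 / 9.876 = 13.353 K

13.353 K


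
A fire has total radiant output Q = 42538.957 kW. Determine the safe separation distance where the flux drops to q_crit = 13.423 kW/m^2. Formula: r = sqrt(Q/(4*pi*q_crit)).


4*pi*q_crit = 168.68
Q/(4*pi*q_crit) = 252.19
r = sqrt(252.19) = 15.880 m

15.880 m


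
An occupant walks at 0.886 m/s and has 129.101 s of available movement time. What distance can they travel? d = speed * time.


d = 0.886 * 129.101 = 114.38 m

114.38 m


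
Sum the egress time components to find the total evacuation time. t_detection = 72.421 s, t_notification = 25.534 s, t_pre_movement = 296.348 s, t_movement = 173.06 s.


Total = 72.421 + 25.534 + 296.348 + 173.06 = 567.363 s

567.363 s


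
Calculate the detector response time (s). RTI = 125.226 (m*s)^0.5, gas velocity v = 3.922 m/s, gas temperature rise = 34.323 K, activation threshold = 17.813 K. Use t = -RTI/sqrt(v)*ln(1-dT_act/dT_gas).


dT_act/dT_gas = 0.51898
ln(1 - 0.51898) = -0.73185
t = -125.226 / sqrt(3.922) * -0.73185 = 46.277 s

46.277 s


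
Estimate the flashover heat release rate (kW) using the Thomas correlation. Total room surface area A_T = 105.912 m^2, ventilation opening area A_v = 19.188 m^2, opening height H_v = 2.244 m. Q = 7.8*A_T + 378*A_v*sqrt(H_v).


7.8*A_T = 826.11
sqrt(H_v) = 1.4980
378*A_v*sqrt(H_v) = 10865
Q = 826.11 + 10865 = 11691 kW

11691 kW


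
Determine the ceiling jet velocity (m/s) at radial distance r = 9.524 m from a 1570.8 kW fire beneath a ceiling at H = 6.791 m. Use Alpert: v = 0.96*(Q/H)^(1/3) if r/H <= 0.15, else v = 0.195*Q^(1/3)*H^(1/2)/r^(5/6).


r/H = 9.524 / 6.791 = 1.4024
r/H > 0.15, so v = 0.195*Q^(1/3)*H^(1/2)/r^(5/6)
Q^(1/3) = 11.624
H^(1/2) = 2.6060
r^(5/6) = 6.5416
v = 0.195 * 11.624 * 2.6060 / 6.5416 = 0.90301 m/s

0.90301 m/s


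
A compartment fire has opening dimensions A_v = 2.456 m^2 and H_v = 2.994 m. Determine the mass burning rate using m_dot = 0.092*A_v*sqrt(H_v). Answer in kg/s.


sqrt(H_v) = 1.7303
m_dot = 0.092 * 2.456 * 1.7303 = 0.39097 kg/s

0.39097 kg/s


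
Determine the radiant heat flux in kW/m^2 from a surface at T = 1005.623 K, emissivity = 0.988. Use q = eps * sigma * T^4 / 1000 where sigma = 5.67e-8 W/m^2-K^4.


T^4 = 1.0227e+12
q = 0.988 * 5.67e-8 * 1.0227e+12 / 1000 = 57.290 kW/m^2

57.290 kW/m^2


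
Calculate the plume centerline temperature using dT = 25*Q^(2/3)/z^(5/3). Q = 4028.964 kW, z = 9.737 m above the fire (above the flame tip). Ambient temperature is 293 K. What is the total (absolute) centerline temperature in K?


Q^(2/3) = 253.20
z^(5/3) = 44.399
dT = 25 * 253.20 / 44.399 = 142.57 K
T = 293 + 142.57 = 435.57 K

435.57 K


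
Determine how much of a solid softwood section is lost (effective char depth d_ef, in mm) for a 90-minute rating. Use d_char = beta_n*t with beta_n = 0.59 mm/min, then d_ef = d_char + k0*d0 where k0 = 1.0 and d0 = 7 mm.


d_char = 0.59 * 90 = 53.1 mm
d_ef = 53.1 + 1.0*7 = 60.1 mm

60.1 mm


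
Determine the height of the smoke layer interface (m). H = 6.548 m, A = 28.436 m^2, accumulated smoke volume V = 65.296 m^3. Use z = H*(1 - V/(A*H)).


V/(A*H) = 0.35068
1 - 0.35068 = 0.64932
z = 6.548 * 0.64932 = 4.2518 m

4.2518 m


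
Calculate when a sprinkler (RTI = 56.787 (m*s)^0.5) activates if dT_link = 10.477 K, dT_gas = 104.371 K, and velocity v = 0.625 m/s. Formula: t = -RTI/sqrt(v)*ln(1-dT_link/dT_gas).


dT_link/dT_gas = 0.10038
ln(1 - 0.10038) = -0.10579
t = -56.787 / sqrt(0.625) * -0.10579 = 7.5986 s

7.5986 s


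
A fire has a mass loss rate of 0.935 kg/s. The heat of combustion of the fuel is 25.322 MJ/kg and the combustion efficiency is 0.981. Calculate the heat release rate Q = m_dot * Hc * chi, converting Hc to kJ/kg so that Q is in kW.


Hc = 25.322 MJ/kg = 25.322 * 1000 kJ/kg = 25322 kJ/kg
Q = 0.935 kg/s * 25322 kJ/kg * 0.981 = 23226 kW

23226 kW


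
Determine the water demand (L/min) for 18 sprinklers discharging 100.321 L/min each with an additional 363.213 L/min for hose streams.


Sprinkler demand = 18 * 100.321 = 1805.778 L/min
Total = 1805.778 + 363.213 = 2168.991 L/min

2168.991 L/min


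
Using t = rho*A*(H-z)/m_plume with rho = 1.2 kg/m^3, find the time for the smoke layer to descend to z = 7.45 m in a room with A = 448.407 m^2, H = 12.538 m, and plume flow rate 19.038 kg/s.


H - z = 5.088 m
t = 1.2 * 448.407 * 5.088 / 19.038 = 143.81 s

143.81 s


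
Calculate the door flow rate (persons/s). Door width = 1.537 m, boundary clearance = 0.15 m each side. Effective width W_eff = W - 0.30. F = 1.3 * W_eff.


W_eff = 1.537 - 0.30 = 1.237 m
F = 1.3 * 1.237 = 1.6081 persons/s

1.6081 persons/s


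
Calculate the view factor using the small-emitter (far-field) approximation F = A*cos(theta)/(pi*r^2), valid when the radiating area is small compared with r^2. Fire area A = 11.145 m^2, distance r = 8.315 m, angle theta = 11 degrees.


cos(11 deg) = 0.98163
pi*r^2 = 217.21
F = 11.145 * 0.98163 / 217.21 = 0.050368

0.050368


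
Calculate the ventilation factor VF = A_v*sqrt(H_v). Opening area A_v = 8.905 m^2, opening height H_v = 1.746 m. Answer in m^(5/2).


sqrt(H_v) = 1.3214
VF = 8.905 * 1.3214 = 11.767 m^(5/2)

11.767 m^(5/2)


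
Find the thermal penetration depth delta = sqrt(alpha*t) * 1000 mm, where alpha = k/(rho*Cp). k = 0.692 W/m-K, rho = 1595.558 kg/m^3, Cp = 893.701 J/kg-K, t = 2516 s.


alpha = 0.692 / (1595.558 * 893.701) = 4.8529e-07 m^2/s
alpha * t = 0.0012210
delta = sqrt(0.0012210) * 1000 = 34.943 mm

34.943 mm


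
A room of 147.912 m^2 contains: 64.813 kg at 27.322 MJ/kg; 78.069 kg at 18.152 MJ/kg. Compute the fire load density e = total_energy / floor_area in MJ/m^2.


Total energy = 64.813*27.322 + 78.069*18.152
= 1770.821 + 1417.108
= 3187.929 MJ
e = 3187.929 / 147.912 = 21.553 MJ/m^2

21.553 MJ/m^2


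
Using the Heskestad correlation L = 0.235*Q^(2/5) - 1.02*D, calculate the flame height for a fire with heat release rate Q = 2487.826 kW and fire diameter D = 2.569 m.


Q^(2/5) = 22.821
0.235 * Q^(2/5) = 5.3629
1.02 * D = 2.6204
L = 2.7425 m

2.7425 m


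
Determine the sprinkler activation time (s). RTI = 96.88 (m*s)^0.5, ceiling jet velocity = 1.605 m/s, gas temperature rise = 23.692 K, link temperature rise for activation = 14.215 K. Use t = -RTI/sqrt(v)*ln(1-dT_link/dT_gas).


dT_link/dT_gas = 0.59999
ln(1 - 0.59999) = -0.91627
t = -96.88 / sqrt(1.605) * -0.91627 = 70.068 s

70.068 s


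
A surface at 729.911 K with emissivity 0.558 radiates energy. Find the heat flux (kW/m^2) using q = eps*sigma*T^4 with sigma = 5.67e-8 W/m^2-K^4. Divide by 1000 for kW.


T^4 = 2.8384e+11
q = 0.558 * 5.67e-8 * 2.8384e+11 / 1000 = 8.9804 kW/m^2

8.9804 kW/m^2


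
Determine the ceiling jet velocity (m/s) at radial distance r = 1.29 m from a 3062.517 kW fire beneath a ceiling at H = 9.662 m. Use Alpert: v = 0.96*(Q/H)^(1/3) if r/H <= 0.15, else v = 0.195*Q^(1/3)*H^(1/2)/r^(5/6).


r/H = 1.29 / 9.662 = 0.13351
r/H <= 0.15, so v = 0.96*(Q/H)^(1/3)
Q/H = 316.97
(Q/H)^(1/3) = 6.8182
v = 0.96 * 6.8182 = 6.5455 m/s

6.5455 m/s


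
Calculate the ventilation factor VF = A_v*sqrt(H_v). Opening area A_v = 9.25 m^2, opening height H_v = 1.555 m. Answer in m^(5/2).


sqrt(H_v) = 1.2470
VF = 9.25 * 1.2470 = 11.535 m^(5/2)

11.535 m^(5/2)


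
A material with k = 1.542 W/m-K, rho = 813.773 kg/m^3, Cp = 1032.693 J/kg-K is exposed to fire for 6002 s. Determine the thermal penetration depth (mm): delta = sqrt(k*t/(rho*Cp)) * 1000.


alpha = 1.542 / (813.773 * 1032.693) = 1.8349e-06 m^2/s
alpha * t = 0.011013
delta = sqrt(0.011013) * 1000 = 104.94 mm

104.94 mm


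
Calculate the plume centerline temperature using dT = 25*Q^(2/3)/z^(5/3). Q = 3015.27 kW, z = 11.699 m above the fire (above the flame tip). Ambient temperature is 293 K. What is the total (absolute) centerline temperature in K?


Q^(2/3) = 208.71
z^(5/3) = 60.290
dT = 25 * 208.71 / 60.290 = 86.545 K
T = 293 + 86.545 = 379.55 K

379.55 K


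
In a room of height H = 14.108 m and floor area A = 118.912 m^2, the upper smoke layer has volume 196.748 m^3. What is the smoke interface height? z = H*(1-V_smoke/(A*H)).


V/(A*H) = 0.11728
1 - 0.11728 = 0.88272
z = 14.108 * 0.88272 = 12.453 m

12.453 m


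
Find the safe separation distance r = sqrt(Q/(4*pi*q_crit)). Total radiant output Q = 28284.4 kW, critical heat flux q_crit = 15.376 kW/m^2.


4*pi*q_crit = 193.22
Q/(4*pi*q_crit) = 146.38
r = sqrt(146.38) = 12.099 m

12.099 m


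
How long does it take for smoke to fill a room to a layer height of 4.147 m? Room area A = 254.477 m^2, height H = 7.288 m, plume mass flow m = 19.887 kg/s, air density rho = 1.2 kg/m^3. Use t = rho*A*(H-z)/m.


H - z = 3.141 m
t = 1.2 * 254.477 * 3.141 / 19.887 = 48.231 s

48.231 s


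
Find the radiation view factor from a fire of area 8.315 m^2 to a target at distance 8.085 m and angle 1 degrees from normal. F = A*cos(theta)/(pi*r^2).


cos(1 deg) = 0.99985
pi*r^2 = 205.36
F = 8.315 * 0.99985 / 205.36 = 0.040484

0.040484


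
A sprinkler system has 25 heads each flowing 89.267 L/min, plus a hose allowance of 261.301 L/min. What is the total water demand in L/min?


Sprinkler demand = 25 * 89.267 = 2231.675 L/min
Total = 2231.675 + 261.301 = 2492.976 L/min

2492.976 L/min


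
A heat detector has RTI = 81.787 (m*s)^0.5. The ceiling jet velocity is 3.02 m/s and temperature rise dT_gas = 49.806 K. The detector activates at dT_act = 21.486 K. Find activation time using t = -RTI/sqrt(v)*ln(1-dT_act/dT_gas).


dT_act/dT_gas = 0.43139
ln(1 - 0.43139) = -0.56457
t = -81.787 / sqrt(3.02) * -0.56457 = 26.570 s

26.570 s


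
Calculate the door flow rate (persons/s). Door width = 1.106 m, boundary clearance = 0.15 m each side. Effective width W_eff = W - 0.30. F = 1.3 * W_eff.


W_eff = 1.106 - 0.30 = 0.806 m
F = 1.3 * 0.806 = 1.0478 persons/s

1.0478 persons/s


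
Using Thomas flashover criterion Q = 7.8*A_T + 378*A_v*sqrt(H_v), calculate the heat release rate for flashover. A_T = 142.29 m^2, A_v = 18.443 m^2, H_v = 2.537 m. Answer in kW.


7.8*A_T = 1109.862
sqrt(H_v) = 1.5928
378*A_v*sqrt(H_v) = 11104
Q = 1109.862 + 11104 = 12214 kW

12214 kW


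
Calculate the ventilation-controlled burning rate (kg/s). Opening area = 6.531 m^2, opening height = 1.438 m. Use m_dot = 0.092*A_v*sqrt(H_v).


sqrt(H_v) = 1.1992
m_dot = 0.092 * 6.531 * 1.1992 = 0.72052 kg/s

0.72052 kg/s


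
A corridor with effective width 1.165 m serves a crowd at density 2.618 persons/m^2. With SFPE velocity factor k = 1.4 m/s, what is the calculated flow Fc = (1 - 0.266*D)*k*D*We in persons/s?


1 - 0.266*D = 1 - 0.266*2.618 = 0.30361
Fs = 0.30361 * 1.4 * 2.618 = 1.1128 persons/(s*m)
Fc = 1.1128 * 1.165 = 1.2964 persons/s

1.2964 persons/s


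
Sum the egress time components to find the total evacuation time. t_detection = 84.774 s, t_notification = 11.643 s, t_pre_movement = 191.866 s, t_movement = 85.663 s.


Total = 84.774 + 11.643 + 191.866 + 85.663 = 373.946 s

373.946 s


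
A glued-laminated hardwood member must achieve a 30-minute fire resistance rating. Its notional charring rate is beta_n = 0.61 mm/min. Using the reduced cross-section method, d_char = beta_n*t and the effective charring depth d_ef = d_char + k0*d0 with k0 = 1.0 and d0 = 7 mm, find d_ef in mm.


d_char = 0.61 * 30 = 18.3 mm
d_ef = 18.3 + 1.0*7 = 25.3 mm

25.3 mm


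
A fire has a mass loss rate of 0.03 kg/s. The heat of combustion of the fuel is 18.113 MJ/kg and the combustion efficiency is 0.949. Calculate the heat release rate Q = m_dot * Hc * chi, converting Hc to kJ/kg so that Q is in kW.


Hc = 18.113 MJ/kg = 18.113 * 1000 kJ/kg = 18113 kJ/kg
Q = 0.03 kg/s * 18113 kJ/kg * 0.949 = 515.68 kW

515.68 kW


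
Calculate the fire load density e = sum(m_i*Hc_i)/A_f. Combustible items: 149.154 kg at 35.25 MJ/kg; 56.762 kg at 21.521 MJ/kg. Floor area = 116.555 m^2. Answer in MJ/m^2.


Total energy = 149.154*35.25 + 56.762*21.521
= 5257.678 + 1221.575
= 6479.254 MJ
e = 6479.254 / 116.555 = 55.590 MJ/m^2

55.590 MJ/m^2


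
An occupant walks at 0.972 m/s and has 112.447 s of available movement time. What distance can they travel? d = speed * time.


d = 0.972 * 112.447 = 109.30 m

109.30 m


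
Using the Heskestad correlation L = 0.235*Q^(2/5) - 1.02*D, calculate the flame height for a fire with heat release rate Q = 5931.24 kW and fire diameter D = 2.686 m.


Q^(2/5) = 32.304
0.235 * Q^(2/5) = 7.5915
1.02 * D = 2.7397
L = 4.8518 m

4.8518 m


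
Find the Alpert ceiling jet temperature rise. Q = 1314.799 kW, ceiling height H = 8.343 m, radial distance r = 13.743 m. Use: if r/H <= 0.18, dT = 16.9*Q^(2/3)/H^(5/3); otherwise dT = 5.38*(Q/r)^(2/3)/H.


r/H = 13.743 / 8.343 = 1.6472
r/H > 0.18, so dT = 5.38*(Q/r)^(2/3)/H
Q/r = 95.670
(Q/r)^(2/3) = 20.918
dT = 5.38 * 20.918 / 8.343 = 13.489 K

13.489 K


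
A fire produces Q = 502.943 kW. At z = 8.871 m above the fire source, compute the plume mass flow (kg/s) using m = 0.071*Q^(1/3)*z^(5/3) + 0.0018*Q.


Q^(1/3) = 7.9525
z^(5/3) = 38.015
First term = 0.071 * 7.9525 * 38.015 = 21.464
Second term = 0.0018 * 502.943 = 0.90530
m = 22.370 kg/s

22.370 kg/s


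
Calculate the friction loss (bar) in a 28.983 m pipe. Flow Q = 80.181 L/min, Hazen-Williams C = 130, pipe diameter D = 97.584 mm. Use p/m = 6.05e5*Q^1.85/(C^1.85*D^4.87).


Q^1.85 = 3330.7
C^1.85 = 8143.2
D^4.87 = 4.8784e+09
p/m = 5.0725e-05 bar/m
p_total = 5.0725e-05 * 28.983 = 0.0014702 bar

0.0014702 bar


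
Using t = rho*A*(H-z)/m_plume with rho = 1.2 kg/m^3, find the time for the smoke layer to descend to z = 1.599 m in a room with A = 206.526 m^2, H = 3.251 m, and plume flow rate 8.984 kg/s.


H - z = 1.652 m
t = 1.2 * 206.526 * 1.652 / 8.984 = 45.572 s

45.572 s


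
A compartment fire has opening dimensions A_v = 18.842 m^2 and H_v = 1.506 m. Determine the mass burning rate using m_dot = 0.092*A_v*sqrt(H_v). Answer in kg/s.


sqrt(H_v) = 1.2272
m_dot = 0.092 * 18.842 * 1.2272 = 2.1273 kg/s

2.1273 kg/s


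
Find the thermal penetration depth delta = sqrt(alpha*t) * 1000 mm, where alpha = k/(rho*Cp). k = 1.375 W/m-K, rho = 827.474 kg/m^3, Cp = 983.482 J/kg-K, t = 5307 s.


alpha = 1.375 / (827.474 * 983.482) = 1.6896e-06 m^2/s
alpha * t = 0.0089667
delta = sqrt(0.0089667) * 1000 = 94.692 mm

94.692 mm


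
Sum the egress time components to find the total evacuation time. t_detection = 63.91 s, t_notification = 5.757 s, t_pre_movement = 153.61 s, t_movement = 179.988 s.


Total = 63.91 + 5.757 + 153.61 + 179.988 = 403.265 s

403.265 s


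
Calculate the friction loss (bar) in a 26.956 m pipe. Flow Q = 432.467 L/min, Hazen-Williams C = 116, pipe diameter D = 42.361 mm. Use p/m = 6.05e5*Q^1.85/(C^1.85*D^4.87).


Q^1.85 = 75251
C^1.85 = 6595.5
D^4.87 = 8.3816e+07
p/m = 0.082356 bar/m
p_total = 0.082356 * 26.956 = 2.2200 bar

2.2200 bar


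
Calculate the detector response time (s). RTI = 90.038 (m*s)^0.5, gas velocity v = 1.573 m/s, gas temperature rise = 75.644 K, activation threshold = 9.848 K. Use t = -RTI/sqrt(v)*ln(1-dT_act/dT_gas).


dT_act/dT_gas = 0.13019
ln(1 - 0.13019) = -0.13948
t = -90.038 / sqrt(1.573) * -0.13948 = 10.013 s

10.013 s


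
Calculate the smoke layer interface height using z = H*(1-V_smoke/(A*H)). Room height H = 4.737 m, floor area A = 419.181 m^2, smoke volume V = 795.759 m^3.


V/(A*H) = 0.40075
1 - 0.40075 = 0.59925
z = 4.737 * 0.59925 = 2.8386 m

2.8386 m
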